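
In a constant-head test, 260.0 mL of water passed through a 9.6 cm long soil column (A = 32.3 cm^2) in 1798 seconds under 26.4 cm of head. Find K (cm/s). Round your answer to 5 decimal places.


Step 1: K = Q * L / (A * t * h)
Step 2: Numerator = 260.0 * 9.6 = 2496.0
Step 3: Denominator = 32.3 * 1798 * 26.4 = 1533190.56
Step 4: K = 2496.0 / 1533190.56 = 0.00163 cm/s

0.00163


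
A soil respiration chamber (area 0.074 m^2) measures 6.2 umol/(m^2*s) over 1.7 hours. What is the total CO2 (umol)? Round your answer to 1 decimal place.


Step 1: Convert time to seconds: 1.7 hr * 3600 = 6120.0 s
Step 2: Total = flux * area * time_s
Step 3: Total = 6.2 * 0.074 * 6120.0
Step 4: Total = 2807.9 umol

2807.9


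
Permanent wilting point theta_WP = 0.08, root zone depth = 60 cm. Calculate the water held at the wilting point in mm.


Step 1: Water (mm) = theta_WP * depth * 10
Step 2: Water = 0.08 * 60 * 10
Step 3: Water = 48.0 mm

48.0


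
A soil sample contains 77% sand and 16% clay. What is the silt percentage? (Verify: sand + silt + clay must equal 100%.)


Step 1: sand + silt + clay = 100%
Step 2: silt = 100 - sand - clay
Step 3: silt = 100 - 77 - 16
Step 4: silt = 7%

7


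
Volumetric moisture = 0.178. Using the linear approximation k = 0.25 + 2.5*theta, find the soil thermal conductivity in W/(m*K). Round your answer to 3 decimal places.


Step 1: k = 0.25 + 2.5 * theta
Step 2: k = 0.25 + 2.5 * 0.178
Step 3: k = 0.25 + 0.445
Step 4: k = 0.695 W/(m*K)

0.695


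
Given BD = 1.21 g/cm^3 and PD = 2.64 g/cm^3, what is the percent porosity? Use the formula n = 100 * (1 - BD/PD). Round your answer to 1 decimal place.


Step 1: Formula: n = 100 * (1 - BD / PD)
Step 2: n = 100 * (1 - 1.21 / 2.64)
Step 3: n = 100 * (1 - 0.45833)
Step 4: n = 54.2%

54.2


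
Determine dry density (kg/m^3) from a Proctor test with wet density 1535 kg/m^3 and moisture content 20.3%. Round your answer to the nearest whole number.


Step 1: Dry density = wet density / (1 + w/100)
Step 2: Dry density = 1535 / (1 + 20.3/100)
Step 3: Dry density = 1535 / 1.203
Step 4: Dry density = 1276 kg/m^3

1276


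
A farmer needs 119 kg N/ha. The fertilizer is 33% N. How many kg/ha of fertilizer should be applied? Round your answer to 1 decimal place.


Step 1: Fertilizer rate = target N / (N content / 100)
Step 2: Rate = 119 / (33 / 100)
Step 3: Rate = 119 / 0.33
Step 4: Rate = 360.6 kg/ha

360.6


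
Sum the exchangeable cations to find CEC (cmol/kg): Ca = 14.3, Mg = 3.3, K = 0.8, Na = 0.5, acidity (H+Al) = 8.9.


Step 1: CEC = Ca + Mg + K + Na + (H+Al)
Step 2: CEC = 14.3 + 3.3 + 0.8 + 0.5 + 8.9
Step 3: CEC = 27.8 cmol/kg

27.8


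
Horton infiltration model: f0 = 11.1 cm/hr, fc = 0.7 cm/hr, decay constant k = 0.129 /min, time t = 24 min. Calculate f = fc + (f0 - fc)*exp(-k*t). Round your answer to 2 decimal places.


Step 1: f = fc + (f0 - fc) * exp(-k * t)
Step 2: exp(-0.129 * 24) = 0.04523
Step 3: f = 0.7 + (11.1 - 0.7) * 0.04523
Step 4: f = 0.7 + 10.4 * 0.04523
Step 5: f = 1.17 cm/hr

1.17


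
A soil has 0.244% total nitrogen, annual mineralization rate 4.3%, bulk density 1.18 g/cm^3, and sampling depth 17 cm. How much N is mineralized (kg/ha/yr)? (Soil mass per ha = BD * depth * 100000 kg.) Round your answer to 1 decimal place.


Step 1: Soil mass per ha = BD * depth * 100000 = 1.18 * 17 * 100000 = 2006000 kg
Step 2: Total N pool = soil mass * N%/100 = 2006000 * 0.244/100 = 4894.64 kg/ha
Step 3: N mineralized = N pool * rate%/100 = 4894.64 * 4.3/100 = 210.5 kg/ha/yr

210.5


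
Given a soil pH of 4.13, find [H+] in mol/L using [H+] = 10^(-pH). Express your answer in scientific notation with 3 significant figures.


Step 1: [H+] = 10^(-pH)
Step 2: [H+] = 10^(-4.13)
Step 3: [H+] = 7.41e-05 mol/L

7.41e-05


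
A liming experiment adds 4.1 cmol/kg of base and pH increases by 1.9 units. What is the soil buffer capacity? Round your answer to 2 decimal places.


Step 1: BC = change in base / change in pH
Step 2: BC = 4.1 / 1.9
Step 3: BC = 2.16 cmol/(kg*pH unit)

2.16


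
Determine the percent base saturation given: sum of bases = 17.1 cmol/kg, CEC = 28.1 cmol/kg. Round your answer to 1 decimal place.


Step 1: BS = 100 * (sum of bases) / CEC
Step 2: BS = 100 * 17.1 / 28.1
Step 3: BS = 60.9%

60.9


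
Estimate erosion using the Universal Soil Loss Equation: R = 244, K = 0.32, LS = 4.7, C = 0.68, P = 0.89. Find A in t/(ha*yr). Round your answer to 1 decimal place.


Step 1: A = R * K * LS * C * P
Step 2: R * K = 244 * 0.32 = 78.08
Step 3: (R*K) * LS = 78.08 * 4.7 = 366.976
Step 4: * C * P = 366.976 * 0.68 * 0.89 = 222.1
Step 5: A = 222.1 t/(ha*yr)

222.1


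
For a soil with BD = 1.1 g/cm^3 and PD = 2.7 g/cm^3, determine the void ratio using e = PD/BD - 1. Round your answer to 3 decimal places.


Step 1: e = PD / BD - 1
Step 2: e = 2.7 / 1.1 - 1
Step 3: e = 2.45455 - 1
Step 4: e = 1.455

1.455


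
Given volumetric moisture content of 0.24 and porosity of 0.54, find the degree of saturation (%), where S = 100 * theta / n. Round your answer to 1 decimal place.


Step 1: S = 100 * theta_v / n
Step 2: S = 100 * 0.24 / 0.54
Step 3: S = 44.4%

44.4


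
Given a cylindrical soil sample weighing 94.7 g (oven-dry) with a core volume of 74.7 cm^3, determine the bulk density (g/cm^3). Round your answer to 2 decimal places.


Step 1: Identify the formula: BD = dry mass / volume
Step 2: Substitute values: BD = 94.7 / 74.7
Step 3: BD = 1.27 g/cm^3

1.27


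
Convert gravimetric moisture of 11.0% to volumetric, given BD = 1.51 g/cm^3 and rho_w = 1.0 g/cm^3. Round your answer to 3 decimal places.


Step 1: theta = (w / 100) * BD / rho_w
Step 2: theta = (11.0 / 100) * 1.51 / 1.0
Step 3: theta = 0.11 * 1.51
Step 4: theta = 0.166

0.166


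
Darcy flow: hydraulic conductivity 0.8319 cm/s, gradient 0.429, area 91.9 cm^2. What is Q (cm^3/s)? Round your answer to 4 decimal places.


Step 1: Apply Darcy's law: Q = K * i * A
Step 2: Q = 0.8319 * 0.429 * 91.9
Step 3: Q = 32.7977 cm^3/s

32.7977


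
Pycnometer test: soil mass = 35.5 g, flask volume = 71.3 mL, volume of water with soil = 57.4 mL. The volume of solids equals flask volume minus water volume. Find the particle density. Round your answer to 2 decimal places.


Step 1: Volume of solids = flask volume - water volume with soil
Step 2: V_solids = 71.3 - 57.4 = 13.9 mL
Step 3: Particle density = mass / V_solids = 35.5 / 13.9 = 2.55 g/cm^3

2.55


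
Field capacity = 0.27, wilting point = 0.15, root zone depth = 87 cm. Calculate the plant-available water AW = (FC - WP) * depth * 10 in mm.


Step 1: Available water = (FC - WP) * depth * 10
Step 2: AW = (0.27 - 0.15) * 87 * 10
Step 3: AW = 0.12 * 87 * 10
Step 4: AW = 104.4 mm

104.4


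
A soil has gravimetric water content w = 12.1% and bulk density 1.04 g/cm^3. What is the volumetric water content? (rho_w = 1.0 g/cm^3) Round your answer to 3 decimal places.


Step 1: theta = (w / 100) * BD / rho_w
Step 2: theta = (12.1 / 100) * 1.04 / 1.0
Step 3: theta = 0.121 * 1.04
Step 4: theta = 0.126

0.126


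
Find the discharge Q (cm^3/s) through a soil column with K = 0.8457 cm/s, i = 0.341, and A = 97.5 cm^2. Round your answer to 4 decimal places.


Step 1: Apply Darcy's law: Q = K * i * A
Step 2: Q = 0.8457 * 0.341 * 97.5
Step 3: Q = 28.1174 cm^3/s

28.1174


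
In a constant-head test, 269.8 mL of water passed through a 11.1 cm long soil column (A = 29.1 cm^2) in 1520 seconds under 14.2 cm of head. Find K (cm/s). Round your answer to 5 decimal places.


Step 1: K = Q * L / (A * t * h)
Step 2: Numerator = 269.8 * 11.1 = 2994.78
Step 3: Denominator = 29.1 * 1520 * 14.2 = 628094.4
Step 4: K = 2994.78 / 628094.4 = 0.00477 cm/s

0.00477


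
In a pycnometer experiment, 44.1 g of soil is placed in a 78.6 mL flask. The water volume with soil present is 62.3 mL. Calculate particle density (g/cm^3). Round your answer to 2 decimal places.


Step 1: Volume of solids = flask volume - water volume with soil
Step 2: V_solids = 78.6 - 62.3 = 16.3 mL
Step 3: Particle density = mass / V_solids = 44.1 / 16.3 = 2.71 g/cm^3

2.71


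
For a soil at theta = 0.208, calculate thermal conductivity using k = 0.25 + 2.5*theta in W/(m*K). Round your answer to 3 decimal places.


Step 1: k = 0.25 + 2.5 * theta
Step 2: k = 0.25 + 2.5 * 0.208
Step 3: k = 0.25 + 0.52
Step 4: k = 0.77 W/(m*K)

0.77


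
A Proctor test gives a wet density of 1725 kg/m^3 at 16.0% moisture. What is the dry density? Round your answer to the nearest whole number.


Step 1: Dry density = wet density / (1 + w/100)
Step 2: Dry density = 1725 / (1 + 16.0/100)
Step 3: Dry density = 1725 / 1.16
Step 4: Dry density = 1487 kg/m^3

1487


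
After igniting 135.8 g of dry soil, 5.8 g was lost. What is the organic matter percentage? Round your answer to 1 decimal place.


Step 1: OM% = 100 * LOI / sample mass
Step 2: OM = 100 * 5.8 / 135.8
Step 3: OM = 4.3%

4.3


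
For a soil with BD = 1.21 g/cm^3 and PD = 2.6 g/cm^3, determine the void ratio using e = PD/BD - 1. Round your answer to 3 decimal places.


Step 1: e = PD / BD - 1
Step 2: e = 2.6 / 1.21 - 1
Step 3: e = 2.14876 - 1
Step 4: e = 1.149

1.149


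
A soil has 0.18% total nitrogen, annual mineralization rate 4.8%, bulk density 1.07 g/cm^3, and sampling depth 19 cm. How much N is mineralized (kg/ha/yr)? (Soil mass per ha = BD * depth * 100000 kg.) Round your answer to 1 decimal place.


Step 1: Soil mass per ha = BD * depth * 100000 = 1.07 * 19 * 100000 = 2033000 kg
Step 2: Total N pool = soil mass * N%/100 = 2033000 * 0.18/100 = 3659.4 kg/ha
Step 3: N mineralized = N pool * rate%/100 = 3659.4 * 4.8/100 = 175.7 kg/ha/yr

175.7


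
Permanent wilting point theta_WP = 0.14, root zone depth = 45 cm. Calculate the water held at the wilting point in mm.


Step 1: Water (mm) = theta_WP * depth * 10
Step 2: Water = 0.14 * 45 * 10
Step 3: Water = 63.0 mm

63.0


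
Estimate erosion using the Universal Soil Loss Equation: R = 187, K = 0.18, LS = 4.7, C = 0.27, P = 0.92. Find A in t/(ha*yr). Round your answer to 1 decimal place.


Step 1: A = R * K * LS * C * P
Step 2: R * K = 187 * 0.18 = 33.66
Step 3: (R*K) * LS = 33.66 * 4.7 = 158.202
Step 4: * C * P = 158.202 * 0.27 * 0.92 = 39.3
Step 5: A = 39.3 t/(ha*yr)

39.3


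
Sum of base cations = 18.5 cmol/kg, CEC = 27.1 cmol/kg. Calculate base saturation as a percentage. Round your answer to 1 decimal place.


Step 1: BS = 100 * (sum of bases) / CEC
Step 2: BS = 100 * 18.5 / 27.1
Step 3: BS = 68.3%

68.3


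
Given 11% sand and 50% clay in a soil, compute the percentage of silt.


Step 1: sand + silt + clay = 100%
Step 2: silt = 100 - sand - clay
Step 3: silt = 100 - 11 - 50
Step 4: silt = 39%

39


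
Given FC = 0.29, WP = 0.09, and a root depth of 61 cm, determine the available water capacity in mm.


Step 1: Available water = (FC - WP) * depth * 10
Step 2: AW = (0.29 - 0.09) * 61 * 10
Step 3: AW = 0.2 * 61 * 10
Step 4: AW = 122.0 mm

122.0


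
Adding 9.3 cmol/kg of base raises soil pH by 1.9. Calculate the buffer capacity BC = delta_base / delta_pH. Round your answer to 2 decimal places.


Step 1: BC = change in base / change in pH
Step 2: BC = 9.3 / 1.9
Step 3: BC = 4.89 cmol/(kg*pH unit)

4.89


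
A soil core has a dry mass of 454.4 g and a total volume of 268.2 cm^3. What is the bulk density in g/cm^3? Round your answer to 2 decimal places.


Step 1: Identify the formula: BD = dry mass / volume
Step 2: Substitute values: BD = 454.4 / 268.2
Step 3: BD = 1.69 g/cm^3

1.69


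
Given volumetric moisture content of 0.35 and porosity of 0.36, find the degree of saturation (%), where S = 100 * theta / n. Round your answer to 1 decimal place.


Step 1: S = 100 * theta_v / n
Step 2: S = 100 * 0.35 / 0.36
Step 3: S = 97.2%

97.2


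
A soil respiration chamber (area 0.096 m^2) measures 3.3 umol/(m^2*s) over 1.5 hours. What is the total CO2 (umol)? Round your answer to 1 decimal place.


Step 1: Convert time to seconds: 1.5 hr * 3600 = 5400.0 s
Step 2: Total = flux * area * time_s
Step 3: Total = 3.3 * 0.096 * 5400.0
Step 4: Total = 1710.7 umol

1710.7


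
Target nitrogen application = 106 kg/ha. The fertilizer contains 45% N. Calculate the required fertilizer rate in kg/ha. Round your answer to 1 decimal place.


Step 1: Fertilizer rate = target N / (N content / 100)
Step 2: Rate = 106 / (45 / 100)
Step 3: Rate = 106 / 0.45
Step 4: Rate = 235.6 kg/ha

235.6


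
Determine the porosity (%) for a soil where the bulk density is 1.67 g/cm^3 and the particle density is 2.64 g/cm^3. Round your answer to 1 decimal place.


Step 1: Formula: n = 100 * (1 - BD / PD)
Step 2: n = 100 * (1 - 1.67 / 2.64)
Step 3: n = 100 * (1 - 0.63258)
Step 4: n = 36.7%

36.7


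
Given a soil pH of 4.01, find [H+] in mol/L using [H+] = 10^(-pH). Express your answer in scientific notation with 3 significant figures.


Step 1: [H+] = 10^(-pH)
Step 2: [H+] = 10^(-4.01)
Step 3: [H+] = 9.77e-05 mol/L

9.77e-05


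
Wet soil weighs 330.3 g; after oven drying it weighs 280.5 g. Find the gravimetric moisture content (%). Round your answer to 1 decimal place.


Step 1: Water mass = wet - dry = 330.3 - 280.5 = 49.8 g
Step 2: w = 100 * water mass / dry mass
Step 3: w = 100 * 49.8 / 280.5 = 17.8%

17.8


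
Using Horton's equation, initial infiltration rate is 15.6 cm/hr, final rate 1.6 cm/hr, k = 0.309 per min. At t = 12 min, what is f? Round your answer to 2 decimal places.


Step 1: f = fc + (f0 - fc) * exp(-k * t)
Step 2: exp(-0.309 * 12) = 0.024527
Step 3: f = 1.6 + (15.6 - 1.6) * 0.024527
Step 4: f = 1.6 + 14.0 * 0.024527
Step 5: f = 1.94 cm/hr

1.94


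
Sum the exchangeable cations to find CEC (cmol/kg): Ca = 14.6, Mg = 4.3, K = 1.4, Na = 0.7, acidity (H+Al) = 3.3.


Step 1: CEC = Ca + Mg + K + Na + (H+Al)
Step 2: CEC = 14.6 + 4.3 + 1.4 + 0.7 + 3.3
Step 3: CEC = 24.3 cmol/kg

24.3


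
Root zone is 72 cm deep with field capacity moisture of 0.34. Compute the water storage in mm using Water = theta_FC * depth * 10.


Step 1: Water (mm) = theta_FC * depth (cm) * 10
Step 2: Water = 0.34 * 72 * 10
Step 3: Water = 244.8 mm

244.8


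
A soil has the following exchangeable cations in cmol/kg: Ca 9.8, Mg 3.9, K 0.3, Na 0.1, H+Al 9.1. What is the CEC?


Step 1: CEC = Ca + Mg + K + Na + (H+Al)
Step 2: CEC = 9.8 + 3.9 + 0.3 + 0.1 + 9.1
Step 3: CEC = 23.2 cmol/kg

23.2


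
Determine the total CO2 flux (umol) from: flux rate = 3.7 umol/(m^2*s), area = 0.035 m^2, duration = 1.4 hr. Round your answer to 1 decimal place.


Step 1: Convert time to seconds: 1.4 hr * 3600 = 5040.0 s
Step 2: Total = flux * area * time_s
Step 3: Total = 3.7 * 0.035 * 5040.0
Step 4: Total = 652.7 umol

652.7


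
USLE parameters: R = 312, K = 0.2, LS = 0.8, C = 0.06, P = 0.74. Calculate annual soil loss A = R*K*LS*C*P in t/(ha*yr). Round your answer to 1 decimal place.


Step 1: A = R * K * LS * C * P
Step 2: R * K = 312 * 0.2 = 62.4
Step 3: (R*K) * LS = 62.4 * 0.8 = 49.92
Step 4: * C * P = 49.92 * 0.06 * 0.74 = 2.2
Step 5: A = 2.2 t/(ha*yr)

2.2


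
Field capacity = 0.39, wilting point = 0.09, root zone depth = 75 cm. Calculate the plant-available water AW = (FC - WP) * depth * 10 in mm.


Step 1: Available water = (FC - WP) * depth * 10
Step 2: AW = (0.39 - 0.09) * 75 * 10
Step 3: AW = 0.3 * 75 * 10
Step 4: AW = 225.0 mm

225.0


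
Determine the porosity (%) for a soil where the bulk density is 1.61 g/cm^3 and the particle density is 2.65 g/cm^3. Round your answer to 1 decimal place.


Step 1: Formula: n = 100 * (1 - BD / PD)
Step 2: n = 100 * (1 - 1.61 / 2.65)
Step 3: n = 100 * (1 - 0.60755)
Step 4: n = 39.2%

39.2


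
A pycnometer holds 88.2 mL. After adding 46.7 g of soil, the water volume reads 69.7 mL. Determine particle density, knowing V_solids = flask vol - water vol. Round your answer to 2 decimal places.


Step 1: Volume of solids = flask volume - water volume with soil
Step 2: V_solids = 88.2 - 69.7 = 18.5 mL
Step 3: Particle density = mass / V_solids = 46.7 / 18.5 = 2.52 g/cm^3

2.52


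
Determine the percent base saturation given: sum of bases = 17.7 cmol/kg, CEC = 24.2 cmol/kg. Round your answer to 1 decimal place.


Step 1: BS = 100 * (sum of bases) / CEC
Step 2: BS = 100 * 17.7 / 24.2
Step 3: BS = 73.1%

73.1


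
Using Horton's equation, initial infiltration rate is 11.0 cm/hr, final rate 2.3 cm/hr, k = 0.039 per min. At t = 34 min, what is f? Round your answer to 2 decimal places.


Step 1: f = fc + (f0 - fc) * exp(-k * t)
Step 2: exp(-0.039 * 34) = 0.265537
Step 3: f = 2.3 + (11.0 - 2.3) * 0.265537
Step 4: f = 2.3 + 8.7 * 0.265537
Step 5: f = 4.61 cm/hr

4.61


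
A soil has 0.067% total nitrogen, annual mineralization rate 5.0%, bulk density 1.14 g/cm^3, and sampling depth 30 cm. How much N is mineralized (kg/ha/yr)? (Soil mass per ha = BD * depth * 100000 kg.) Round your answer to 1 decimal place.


Step 1: Soil mass per ha = BD * depth * 100000 = 1.14 * 30 * 100000 = 3420000 kg
Step 2: Total N pool = soil mass * N%/100 = 3420000 * 0.067/100 = 2291.4 kg/ha
Step 3: N mineralized = N pool * rate%/100 = 2291.4 * 5.0/100 = 114.6 kg/ha/yr

114.6


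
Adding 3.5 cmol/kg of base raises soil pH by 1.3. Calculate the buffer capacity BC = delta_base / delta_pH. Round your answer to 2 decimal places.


Step 1: BC = change in base / change in pH
Step 2: BC = 3.5 / 1.3
Step 3: BC = 2.69 cmol/(kg*pH unit)

2.69


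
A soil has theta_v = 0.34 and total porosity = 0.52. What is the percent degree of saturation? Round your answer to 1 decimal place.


Step 1: S = 100 * theta_v / n
Step 2: S = 100 * 0.34 / 0.52
Step 3: S = 65.4%

65.4


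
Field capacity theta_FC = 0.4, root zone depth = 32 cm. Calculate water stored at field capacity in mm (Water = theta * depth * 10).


Step 1: Water (mm) = theta_FC * depth (cm) * 10
Step 2: Water = 0.4 * 32 * 10
Step 3: Water = 128.0 mm

128.0


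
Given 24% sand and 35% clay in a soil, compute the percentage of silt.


Step 1: sand + silt + clay = 100%
Step 2: silt = 100 - sand - clay
Step 3: silt = 100 - 24 - 35
Step 4: silt = 41%

41


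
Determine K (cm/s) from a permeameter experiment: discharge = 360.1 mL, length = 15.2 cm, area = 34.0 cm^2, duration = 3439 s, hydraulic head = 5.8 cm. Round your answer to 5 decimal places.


Step 1: K = Q * L / (A * t * h)
Step 2: Numerator = 360.1 * 15.2 = 5473.52
Step 3: Denominator = 34.0 * 3439 * 5.8 = 678170.8
Step 4: K = 5473.52 / 678170.8 = 0.00807 cm/s

0.00807


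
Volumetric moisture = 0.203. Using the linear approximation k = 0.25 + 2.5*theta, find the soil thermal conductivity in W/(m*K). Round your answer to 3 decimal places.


Step 1: k = 0.25 + 2.5 * theta
Step 2: k = 0.25 + 2.5 * 0.203
Step 3: k = 0.25 + 0.508
Step 4: k = 0.758 W/(m*K)

0.758


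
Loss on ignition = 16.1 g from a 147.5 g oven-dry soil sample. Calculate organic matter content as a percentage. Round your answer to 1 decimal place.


Step 1: OM% = 100 * LOI / sample mass
Step 2: OM = 100 * 16.1 / 147.5
Step 3: OM = 10.9%

10.9


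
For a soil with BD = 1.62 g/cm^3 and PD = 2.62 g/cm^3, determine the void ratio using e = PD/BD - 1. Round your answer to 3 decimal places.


Step 1: e = PD / BD - 1
Step 2: e = 2.62 / 1.62 - 1
Step 3: e = 1.61728 - 1
Step 4: e = 0.617

0.617


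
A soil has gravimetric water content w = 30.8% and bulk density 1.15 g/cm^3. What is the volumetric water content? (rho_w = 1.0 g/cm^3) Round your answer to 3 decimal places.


Step 1: theta = (w / 100) * BD / rho_w
Step 2: theta = (30.8 / 100) * 1.15 / 1.0
Step 3: theta = 0.308 * 1.15
Step 4: theta = 0.354

0.354


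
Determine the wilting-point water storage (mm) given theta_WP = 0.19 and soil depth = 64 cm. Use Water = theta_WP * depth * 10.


Step 1: Water (mm) = theta_WP * depth * 10
Step 2: Water = 0.19 * 64 * 10
Step 3: Water = 121.6 mm

121.6


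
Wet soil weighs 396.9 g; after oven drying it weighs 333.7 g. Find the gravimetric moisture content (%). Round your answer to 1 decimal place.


Step 1: Water mass = wet - dry = 396.9 - 333.7 = 63.2 g
Step 2: w = 100 * water mass / dry mass
Step 3: w = 100 * 63.2 / 333.7 = 18.9%

18.9


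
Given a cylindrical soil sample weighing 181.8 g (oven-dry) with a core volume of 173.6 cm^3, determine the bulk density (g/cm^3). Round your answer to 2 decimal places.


Step 1: Identify the formula: BD = dry mass / volume
Step 2: Substitute values: BD = 181.8 / 173.6
Step 3: BD = 1.05 g/cm^3

1.05


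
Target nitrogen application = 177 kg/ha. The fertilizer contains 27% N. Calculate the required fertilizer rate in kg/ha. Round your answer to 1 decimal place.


Step 1: Fertilizer rate = target N / (N content / 100)
Step 2: Rate = 177 / (27 / 100)
Step 3: Rate = 177 / 0.27
Step 4: Rate = 655.6 kg/ha

655.6


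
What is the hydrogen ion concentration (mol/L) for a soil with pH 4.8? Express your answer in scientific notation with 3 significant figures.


Step 1: [H+] = 10^(-pH)
Step 2: [H+] = 10^(-4.8)
Step 3: [H+] = 1.58e-05 mol/L

1.58e-05


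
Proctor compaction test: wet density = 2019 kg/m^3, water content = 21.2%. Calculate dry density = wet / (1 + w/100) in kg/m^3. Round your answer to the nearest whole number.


Step 1: Dry density = wet density / (1 + w/100)
Step 2: Dry density = 2019 / (1 + 21.2/100)
Step 3: Dry density = 2019 / 1.212
Step 4: Dry density = 1666 kg/m^3

1666


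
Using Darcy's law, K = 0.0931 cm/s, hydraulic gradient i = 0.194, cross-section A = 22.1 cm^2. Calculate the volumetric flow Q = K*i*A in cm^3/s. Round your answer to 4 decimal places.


Step 1: Apply Darcy's law: Q = K * i * A
Step 2: Q = 0.0931 * 0.194 * 22.1
Step 3: Q = 0.3992 cm^3/s

0.3992


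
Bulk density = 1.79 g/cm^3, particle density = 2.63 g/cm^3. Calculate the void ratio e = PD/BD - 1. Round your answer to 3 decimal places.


Step 1: e = PD / BD - 1
Step 2: e = 2.63 / 1.79 - 1
Step 3: e = 1.46927 - 1
Step 4: e = 0.469

0.469


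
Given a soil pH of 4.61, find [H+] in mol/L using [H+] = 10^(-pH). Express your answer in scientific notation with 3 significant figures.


Step 1: [H+] = 10^(-pH)
Step 2: [H+] = 10^(-4.61)
Step 3: [H+] = 2.45e-05 mol/L

2.45e-05


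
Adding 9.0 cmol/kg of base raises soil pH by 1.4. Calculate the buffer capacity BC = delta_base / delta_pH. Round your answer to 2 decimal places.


Step 1: BC = change in base / change in pH
Step 2: BC = 9.0 / 1.4
Step 3: BC = 6.43 cmol/(kg*pH unit)

6.43


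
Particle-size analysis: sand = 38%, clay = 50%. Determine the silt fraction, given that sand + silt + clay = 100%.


Step 1: sand + silt + clay = 100%
Step 2: silt = 100 - sand - clay
Step 3: silt = 100 - 38 - 50
Step 4: silt = 12%

12


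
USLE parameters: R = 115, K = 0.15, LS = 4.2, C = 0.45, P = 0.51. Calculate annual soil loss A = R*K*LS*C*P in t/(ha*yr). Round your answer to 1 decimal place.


Step 1: A = R * K * LS * C * P
Step 2: R * K = 115 * 0.15 = 17.25
Step 3: (R*K) * LS = 17.25 * 4.2 = 72.45
Step 4: * C * P = 72.45 * 0.45 * 0.51 = 16.6
Step 5: A = 16.6 t/(ha*yr)

16.6


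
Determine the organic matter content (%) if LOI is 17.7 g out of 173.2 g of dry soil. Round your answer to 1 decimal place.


Step 1: OM% = 100 * LOI / sample mass
Step 2: OM = 100 * 17.7 / 173.2
Step 3: OM = 10.2%

10.2


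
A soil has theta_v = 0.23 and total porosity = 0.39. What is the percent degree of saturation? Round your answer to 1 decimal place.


Step 1: S = 100 * theta_v / n
Step 2: S = 100 * 0.23 / 0.39
Step 3: S = 59.0%

59.0


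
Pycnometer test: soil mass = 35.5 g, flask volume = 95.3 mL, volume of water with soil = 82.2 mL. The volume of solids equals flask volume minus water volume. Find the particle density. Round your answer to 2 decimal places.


Step 1: Volume of solids = flask volume - water volume with soil
Step 2: V_solids = 95.3 - 82.2 = 13.1 mL
Step 3: Particle density = mass / V_solids = 35.5 / 13.1 = 2.71 g/cm^3

2.71


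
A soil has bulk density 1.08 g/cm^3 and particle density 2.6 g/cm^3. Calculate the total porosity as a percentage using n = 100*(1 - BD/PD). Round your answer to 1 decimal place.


Step 1: Formula: n = 100 * (1 - BD / PD)
Step 2: n = 100 * (1 - 1.08 / 2.6)
Step 3: n = 100 * (1 - 0.41538)
Step 4: n = 58.5%

58.5


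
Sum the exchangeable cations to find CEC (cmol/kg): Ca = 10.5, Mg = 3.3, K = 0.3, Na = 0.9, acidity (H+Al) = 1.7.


Step 1: CEC = Ca + Mg + K + Na + (H+Al)
Step 2: CEC = 10.5 + 3.3 + 0.3 + 0.9 + 1.7
Step 3: CEC = 16.7 cmol/kg

16.7


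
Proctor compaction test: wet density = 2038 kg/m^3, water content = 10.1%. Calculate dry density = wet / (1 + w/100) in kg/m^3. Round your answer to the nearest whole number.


Step 1: Dry density = wet density / (1 + w/100)
Step 2: Dry density = 2038 / (1 + 10.1/100)
Step 3: Dry density = 2038 / 1.101
Step 4: Dry density = 1851 kg/m^3

1851


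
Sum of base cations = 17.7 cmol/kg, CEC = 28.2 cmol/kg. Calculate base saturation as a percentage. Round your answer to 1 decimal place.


Step 1: BS = 100 * (sum of bases) / CEC
Step 2: BS = 100 * 17.7 / 28.2
Step 3: BS = 62.8%

62.8


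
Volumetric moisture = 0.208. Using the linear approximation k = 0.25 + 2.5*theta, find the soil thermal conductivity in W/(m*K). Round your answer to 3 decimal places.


Step 1: k = 0.25 + 2.5 * theta
Step 2: k = 0.25 + 2.5 * 0.208
Step 3: k = 0.25 + 0.52
Step 4: k = 0.77 W/(m*K)

0.77


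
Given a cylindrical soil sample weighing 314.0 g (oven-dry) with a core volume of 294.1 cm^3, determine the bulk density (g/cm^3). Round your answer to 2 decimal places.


Step 1: Identify the formula: BD = dry mass / volume
Step 2: Substitute values: BD = 314.0 / 294.1
Step 3: BD = 1.07 g/cm^3

1.07


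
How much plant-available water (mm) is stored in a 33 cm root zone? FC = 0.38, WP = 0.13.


Step 1: Available water = (FC - WP) * depth * 10
Step 2: AW = (0.38 - 0.13) * 33 * 10
Step 3: AW = 0.25 * 33 * 10
Step 4: AW = 82.5 mm

82.5


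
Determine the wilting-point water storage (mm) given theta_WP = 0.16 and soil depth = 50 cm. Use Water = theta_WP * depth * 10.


Step 1: Water (mm) = theta_WP * depth * 10
Step 2: Water = 0.16 * 50 * 10
Step 3: Water = 80.0 mm

80.0


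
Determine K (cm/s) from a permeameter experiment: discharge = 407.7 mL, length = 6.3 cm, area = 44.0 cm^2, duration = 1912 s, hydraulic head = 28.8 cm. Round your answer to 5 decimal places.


Step 1: K = Q * L / (A * t * h)
Step 2: Numerator = 407.7 * 6.3 = 2568.51
Step 3: Denominator = 44.0 * 1912 * 28.8 = 2422886.4
Step 4: K = 2568.51 / 2422886.4 = 0.00106 cm/s

0.00106


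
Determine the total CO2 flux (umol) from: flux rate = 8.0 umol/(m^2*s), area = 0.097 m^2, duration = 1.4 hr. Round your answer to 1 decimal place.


Step 1: Convert time to seconds: 1.4 hr * 3600 = 5040.0 s
Step 2: Total = flux * area * time_s
Step 3: Total = 8.0 * 0.097 * 5040.0
Step 4: Total = 3911.0 umol

3911.0


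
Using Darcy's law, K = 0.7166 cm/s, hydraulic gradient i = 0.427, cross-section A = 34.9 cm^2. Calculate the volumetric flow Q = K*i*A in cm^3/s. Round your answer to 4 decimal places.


Step 1: Apply Darcy's law: Q = K * i * A
Step 2: Q = 0.7166 * 0.427 * 34.9
Step 3: Q = 10.679 cm^3/s

10.679


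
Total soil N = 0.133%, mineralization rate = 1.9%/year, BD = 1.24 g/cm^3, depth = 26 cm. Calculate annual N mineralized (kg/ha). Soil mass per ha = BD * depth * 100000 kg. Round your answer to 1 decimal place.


Step 1: Soil mass per ha = BD * depth * 100000 = 1.24 * 26 * 100000 = 3224000 kg
Step 2: Total N pool = soil mass * N%/100 = 3224000 * 0.133/100 = 4287.92 kg/ha
Step 3: N mineralized = N pool * rate%/100 = 4287.92 * 1.9/100 = 81.5 kg/ha/yr

81.5


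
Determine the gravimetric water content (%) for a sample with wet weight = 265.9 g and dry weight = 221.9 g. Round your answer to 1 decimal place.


Step 1: Water mass = wet - dry = 265.9 - 221.9 = 44.0 g
Step 2: w = 100 * water mass / dry mass
Step 3: w = 100 * 44.0 / 221.9 = 19.8%

19.8


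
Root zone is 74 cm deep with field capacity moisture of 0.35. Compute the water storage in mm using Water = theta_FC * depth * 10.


Step 1: Water (mm) = theta_FC * depth (cm) * 10
Step 2: Water = 0.35 * 74 * 10
Step 3: Water = 259.0 mm

259.0


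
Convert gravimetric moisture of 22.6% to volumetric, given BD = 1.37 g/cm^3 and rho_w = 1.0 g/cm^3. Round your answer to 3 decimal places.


Step 1: theta = (w / 100) * BD / rho_w
Step 2: theta = (22.6 / 100) * 1.37 / 1.0
Step 3: theta = 0.226 * 1.37
Step 4: theta = 0.31

0.31


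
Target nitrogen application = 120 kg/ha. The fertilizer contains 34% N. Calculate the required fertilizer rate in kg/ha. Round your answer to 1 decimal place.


Step 1: Fertilizer rate = target N / (N content / 100)
Step 2: Rate = 120 / (34 / 100)
Step 3: Rate = 120 / 0.34
Step 4: Rate = 352.9 kg/ha

352.9


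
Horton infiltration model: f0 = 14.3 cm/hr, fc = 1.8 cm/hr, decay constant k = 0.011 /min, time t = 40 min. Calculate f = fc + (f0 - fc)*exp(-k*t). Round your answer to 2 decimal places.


Step 1: f = fc + (f0 - fc) * exp(-k * t)
Step 2: exp(-0.011 * 40) = 0.644036
Step 3: f = 1.8 + (14.3 - 1.8) * 0.644036
Step 4: f = 1.8 + 12.5 * 0.644036
Step 5: f = 9.85 cm/hr

9.85


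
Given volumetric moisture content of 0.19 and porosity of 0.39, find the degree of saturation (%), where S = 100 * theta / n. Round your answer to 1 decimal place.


Step 1: S = 100 * theta_v / n
Step 2: S = 100 * 0.19 / 0.39
Step 3: S = 48.7%

48.7


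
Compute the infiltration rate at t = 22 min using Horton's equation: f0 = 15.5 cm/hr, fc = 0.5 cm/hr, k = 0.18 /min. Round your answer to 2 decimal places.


Step 1: f = fc + (f0 - fc) * exp(-k * t)
Step 2: exp(-0.18 * 22) = 0.019063
Step 3: f = 0.5 + (15.5 - 0.5) * 0.019063
Step 4: f = 0.5 + 15.0 * 0.019063
Step 5: f = 0.79 cm/hr

0.79


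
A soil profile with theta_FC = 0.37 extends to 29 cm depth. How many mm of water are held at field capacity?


Step 1: Water (mm) = theta_FC * depth (cm) * 10
Step 2: Water = 0.37 * 29 * 10
Step 3: Water = 107.3 mm

107.3


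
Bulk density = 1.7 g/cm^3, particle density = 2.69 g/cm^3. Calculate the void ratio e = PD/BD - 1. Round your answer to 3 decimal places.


Step 1: e = PD / BD - 1
Step 2: e = 2.69 / 1.7 - 1
Step 3: e = 1.58235 - 1
Step 4: e = 0.582

0.582


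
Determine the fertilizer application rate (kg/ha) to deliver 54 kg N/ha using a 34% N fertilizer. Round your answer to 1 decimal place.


Step 1: Fertilizer rate = target N / (N content / 100)
Step 2: Rate = 54 / (34 / 100)
Step 3: Rate = 54 / 0.34
Step 4: Rate = 158.8 kg/ha

158.8


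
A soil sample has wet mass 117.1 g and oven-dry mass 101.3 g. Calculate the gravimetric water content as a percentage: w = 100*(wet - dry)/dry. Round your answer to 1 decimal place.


Step 1: Water mass = wet - dry = 117.1 - 101.3 = 15.8 g
Step 2: w = 100 * water mass / dry mass
Step 3: w = 100 * 15.8 / 101.3 = 15.6%

15.6


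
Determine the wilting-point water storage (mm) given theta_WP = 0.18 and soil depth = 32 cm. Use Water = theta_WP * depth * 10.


Step 1: Water (mm) = theta_WP * depth * 10
Step 2: Water = 0.18 * 32 * 10
Step 3: Water = 57.6 mm

57.6


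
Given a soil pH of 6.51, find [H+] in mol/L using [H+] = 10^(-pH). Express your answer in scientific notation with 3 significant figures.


Step 1: [H+] = 10^(-pH)
Step 2: [H+] = 10^(-6.51)
Step 3: [H+] = 3.09e-07 mol/L

3.09e-07


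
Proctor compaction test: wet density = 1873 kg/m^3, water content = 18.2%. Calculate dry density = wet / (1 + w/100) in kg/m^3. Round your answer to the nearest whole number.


Step 1: Dry density = wet density / (1 + w/100)
Step 2: Dry density = 1873 / (1 + 18.2/100)
Step 3: Dry density = 1873 / 1.182
Step 4: Dry density = 1585 kg/m^3

1585


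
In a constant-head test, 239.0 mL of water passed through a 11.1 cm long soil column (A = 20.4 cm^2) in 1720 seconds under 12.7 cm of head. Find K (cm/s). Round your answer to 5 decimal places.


Step 1: K = Q * L / (A * t * h)
Step 2: Numerator = 239.0 * 11.1 = 2652.9
Step 3: Denominator = 20.4 * 1720 * 12.7 = 445617.6
Step 4: K = 2652.9 / 445617.6 = 0.00595 cm/s

0.00595


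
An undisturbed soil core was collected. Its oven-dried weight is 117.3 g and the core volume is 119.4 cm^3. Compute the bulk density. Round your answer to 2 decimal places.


Step 1: Identify the formula: BD = dry mass / volume
Step 2: Substitute values: BD = 117.3 / 119.4
Step 3: BD = 0.98 g/cm^3

0.98


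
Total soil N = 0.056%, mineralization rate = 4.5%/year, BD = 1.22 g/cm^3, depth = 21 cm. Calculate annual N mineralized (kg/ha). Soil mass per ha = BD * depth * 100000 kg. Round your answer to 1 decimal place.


Step 1: Soil mass per ha = BD * depth * 100000 = 1.22 * 21 * 100000 = 2562000 kg
Step 2: Total N pool = soil mass * N%/100 = 2562000 * 0.056/100 = 1434.72 kg/ha
Step 3: N mineralized = N pool * rate%/100 = 1434.72 * 4.5/100 = 64.6 kg/ha/yr

64.6


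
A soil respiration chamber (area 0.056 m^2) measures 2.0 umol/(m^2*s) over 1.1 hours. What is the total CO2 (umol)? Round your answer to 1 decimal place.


Step 1: Convert time to seconds: 1.1 hr * 3600 = 3960.0 s
Step 2: Total = flux * area * time_s
Step 3: Total = 2.0 * 0.056 * 3960.0
Step 4: Total = 443.5 umol

443.5


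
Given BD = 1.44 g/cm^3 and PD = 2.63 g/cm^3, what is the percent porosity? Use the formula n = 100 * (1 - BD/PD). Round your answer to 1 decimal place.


Step 1: Formula: n = 100 * (1 - BD / PD)
Step 2: n = 100 * (1 - 1.44 / 2.63)
Step 3: n = 100 * (1 - 0.54753)
Step 4: n = 45.2%

45.2


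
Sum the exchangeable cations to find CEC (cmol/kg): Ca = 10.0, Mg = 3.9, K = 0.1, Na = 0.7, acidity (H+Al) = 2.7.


Step 1: CEC = Ca + Mg + K + Na + (H+Al)
Step 2: CEC = 10.0 + 3.9 + 0.1 + 0.7 + 2.7
Step 3: CEC = 17.4 cmol/kg

17.4


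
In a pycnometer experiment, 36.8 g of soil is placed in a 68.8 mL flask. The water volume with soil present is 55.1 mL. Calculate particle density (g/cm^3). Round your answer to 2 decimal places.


Step 1: Volume of solids = flask volume - water volume with soil
Step 2: V_solids = 68.8 - 55.1 = 13.7 mL
Step 3: Particle density = mass / V_solids = 36.8 / 13.7 = 2.69 g/cm^3

2.69


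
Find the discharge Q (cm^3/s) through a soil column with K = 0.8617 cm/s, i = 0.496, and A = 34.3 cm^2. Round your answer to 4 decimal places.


Step 1: Apply Darcy's law: Q = K * i * A
Step 2: Q = 0.8617 * 0.496 * 34.3
Step 3: Q = 14.6599 cm^3/s

14.6599


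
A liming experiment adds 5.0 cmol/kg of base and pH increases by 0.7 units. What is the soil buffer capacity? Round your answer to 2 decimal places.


Step 1: BC = change in base / change in pH
Step 2: BC = 5.0 / 0.7
Step 3: BC = 7.14 cmol/(kg*pH unit)

7.14


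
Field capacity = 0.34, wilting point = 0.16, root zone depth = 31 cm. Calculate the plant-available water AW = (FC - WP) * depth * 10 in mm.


Step 1: Available water = (FC - WP) * depth * 10
Step 2: AW = (0.34 - 0.16) * 31 * 10
Step 3: AW = 0.18 * 31 * 10
Step 4: AW = 55.8 mm

55.8


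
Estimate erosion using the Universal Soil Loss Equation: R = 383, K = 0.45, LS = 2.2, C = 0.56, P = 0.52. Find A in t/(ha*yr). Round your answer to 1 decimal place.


Step 1: A = R * K * LS * C * P
Step 2: R * K = 383 * 0.45 = 172.35
Step 3: (R*K) * LS = 172.35 * 2.2 = 379.17
Step 4: * C * P = 379.17 * 0.56 * 0.52 = 110.4
Step 5: A = 110.4 t/(ha*yr)

110.4


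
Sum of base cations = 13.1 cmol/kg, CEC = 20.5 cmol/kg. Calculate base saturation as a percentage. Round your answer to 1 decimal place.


Step 1: BS = 100 * (sum of bases) / CEC
Step 2: BS = 100 * 13.1 / 20.5
Step 3: BS = 63.9%

63.9


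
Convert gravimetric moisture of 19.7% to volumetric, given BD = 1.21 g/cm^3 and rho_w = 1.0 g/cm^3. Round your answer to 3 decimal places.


Step 1: theta = (w / 100) * BD / rho_w
Step 2: theta = (19.7 / 100) * 1.21 / 1.0
Step 3: theta = 0.197 * 1.21
Step 4: theta = 0.238

0.238


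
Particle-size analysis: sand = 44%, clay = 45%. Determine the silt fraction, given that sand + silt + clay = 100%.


Step 1: sand + silt + clay = 100%
Step 2: silt = 100 - sand - clay
Step 3: silt = 100 - 44 - 45
Step 4: silt = 11%

11


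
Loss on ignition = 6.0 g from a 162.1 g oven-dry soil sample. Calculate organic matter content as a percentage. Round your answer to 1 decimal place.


Step 1: OM% = 100 * LOI / sample mass
Step 2: OM = 100 * 6.0 / 162.1
Step 3: OM = 3.7%

3.7


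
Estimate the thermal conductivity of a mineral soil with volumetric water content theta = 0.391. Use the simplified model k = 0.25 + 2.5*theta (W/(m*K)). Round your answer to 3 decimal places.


Step 1: k = 0.25 + 2.5 * theta
Step 2: k = 0.25 + 2.5 * 0.391
Step 3: k = 0.25 + 0.978
Step 4: k = 1.228 W/(m*K)

1.228


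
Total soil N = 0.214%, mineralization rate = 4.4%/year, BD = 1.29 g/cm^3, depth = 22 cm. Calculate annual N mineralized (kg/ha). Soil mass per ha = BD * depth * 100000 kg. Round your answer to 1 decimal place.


Step 1: Soil mass per ha = BD * depth * 100000 = 1.29 * 22 * 100000 = 2838000 kg
Step 2: Total N pool = soil mass * N%/100 = 2838000 * 0.214/100 = 6073.32 kg/ha
Step 3: N mineralized = N pool * rate%/100 = 6073.32 * 4.4/100 = 267.2 kg/ha/yr

267.2


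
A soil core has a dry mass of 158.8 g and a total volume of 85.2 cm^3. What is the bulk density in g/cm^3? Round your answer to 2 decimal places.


Step 1: Identify the formula: BD = dry mass / volume
Step 2: Substitute values: BD = 158.8 / 85.2
Step 3: BD = 1.86 g/cm^3

1.86


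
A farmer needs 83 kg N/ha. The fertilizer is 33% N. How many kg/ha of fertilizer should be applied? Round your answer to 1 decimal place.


Step 1: Fertilizer rate = target N / (N content / 100)
Step 2: Rate = 83 / (33 / 100)
Step 3: Rate = 83 / 0.33
Step 4: Rate = 251.5 kg/ha

251.5


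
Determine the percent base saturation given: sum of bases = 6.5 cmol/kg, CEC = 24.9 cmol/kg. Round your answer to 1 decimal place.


Step 1: BS = 100 * (sum of bases) / CEC
Step 2: BS = 100 * 6.5 / 24.9
Step 3: BS = 26.1%

26.1


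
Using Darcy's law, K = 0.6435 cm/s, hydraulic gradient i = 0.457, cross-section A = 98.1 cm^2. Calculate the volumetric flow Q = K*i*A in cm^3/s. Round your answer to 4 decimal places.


Step 1: Apply Darcy's law: Q = K * i * A
Step 2: Q = 0.6435 * 0.457 * 98.1
Step 3: Q = 28.8492 cm^3/s

28.8492


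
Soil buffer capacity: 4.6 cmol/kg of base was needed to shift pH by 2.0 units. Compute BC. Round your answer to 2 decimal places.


Step 1: BC = change in base / change in pH
Step 2: BC = 4.6 / 2.0
Step 3: BC = 2.3 cmol/(kg*pH unit)

2.3


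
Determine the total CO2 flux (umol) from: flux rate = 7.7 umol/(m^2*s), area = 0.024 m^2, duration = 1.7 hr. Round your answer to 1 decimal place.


Step 1: Convert time to seconds: 1.7 hr * 3600 = 6120.0 s
Step 2: Total = flux * area * time_s
Step 3: Total = 7.7 * 0.024 * 6120.0
Step 4: Total = 1131.0 umol

1131.0


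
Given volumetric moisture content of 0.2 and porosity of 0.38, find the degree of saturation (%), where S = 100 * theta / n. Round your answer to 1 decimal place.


Step 1: S = 100 * theta_v / n
Step 2: S = 100 * 0.2 / 0.38
Step 3: S = 52.6%

52.6


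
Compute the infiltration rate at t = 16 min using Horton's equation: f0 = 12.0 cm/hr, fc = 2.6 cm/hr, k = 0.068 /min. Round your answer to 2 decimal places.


Step 1: f = fc + (f0 - fc) * exp(-k * t)
Step 2: exp(-0.068 * 16) = 0.33689
Step 3: f = 2.6 + (12.0 - 2.6) * 0.33689
Step 4: f = 2.6 + 9.4 * 0.33689
Step 5: f = 5.77 cm/hr

5.77


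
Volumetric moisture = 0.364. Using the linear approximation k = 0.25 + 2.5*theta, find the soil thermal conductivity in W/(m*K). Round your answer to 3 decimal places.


Step 1: k = 0.25 + 2.5 * theta
Step 2: k = 0.25 + 2.5 * 0.364
Step 3: k = 0.25 + 0.91
Step 4: k = 1.16 W/(m*K)

1.16


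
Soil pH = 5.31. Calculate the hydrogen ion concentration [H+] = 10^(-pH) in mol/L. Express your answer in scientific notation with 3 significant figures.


Step 1: [H+] = 10^(-pH)
Step 2: [H+] = 10^(-5.31)
Step 3: [H+] = 4.90e-06 mol/L

4.90e-06
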